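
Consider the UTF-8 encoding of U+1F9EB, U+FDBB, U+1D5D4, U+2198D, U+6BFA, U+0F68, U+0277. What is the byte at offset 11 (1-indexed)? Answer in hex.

0x94

1-indexed offset 11 is 0-indexed offset 10.
U+1F9EB → 4-byte form F0 9F A7 AB at offsets 0–3.
U+FDBB → 3-byte form EF B6 BB at offsets 4–6.
U+1D5D4 → 4-byte form F0 9D 97 94 at offsets 7–10.
Offset 10 falls in char 3's range; it's byte 4 of F0 9D 97 94 = 0x94.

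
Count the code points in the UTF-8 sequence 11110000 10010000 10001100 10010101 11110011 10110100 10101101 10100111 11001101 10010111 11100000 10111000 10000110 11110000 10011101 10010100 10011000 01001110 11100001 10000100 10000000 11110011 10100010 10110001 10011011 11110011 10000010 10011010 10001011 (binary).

Byte at offset 0: 0xF0 = 11110000 → 4-byte char (#1). Advance 4.
Byte at offset 4: 0xF3 = 11110011 → 4-byte char (#2). Advance 4.
Byte at offset 8: 0xCD = 11001101 → 2-byte char (#3). Advance 2.
Byte at offset 10: 0xE0 = 11100000 → 3-byte char (#4). Advance 3.
Byte at offset 13: 0xF0 = 11110000 → 4-byte char (#5). Advance 4.
Byte at offset 17: 0x4E = 01001110 → 1-byte char (#6). Advance 1.
Byte at offset 18: 0xE1 = 11100001 → 3-byte char (#7). Advance 3.
Byte at offset 21: 0xF3 = 11110011 → 4-byte char (#8). Advance 4.
Byte at offset 25: 0xF3 = 11110011 → 4-byte char (#9). Advance 4.
Reached end at offset 29 after 9 code points.

9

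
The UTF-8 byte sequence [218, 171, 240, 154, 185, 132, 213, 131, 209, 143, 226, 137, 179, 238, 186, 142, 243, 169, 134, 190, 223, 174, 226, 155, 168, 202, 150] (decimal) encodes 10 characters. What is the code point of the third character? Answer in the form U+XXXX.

U+0543

Offset 0: leading byte 0xDA = 11011010 → 2-byte char #1 = DA AB.
Offset 2: leading byte 0xF0 = 11110000 → 4-byte char #2 = F0 9A B9 84.
Offset 6: leading byte 0xD5 = 11010101 → 2-byte char #3 = D5 83.
Leading byte 0xD5 = 11010101 matches 110xxxxx → 2-byte sequence.
Byte 1: 0xD5 = 11010101, payload 10101 (5 bits).
Byte 2: 0x83 = 10000011 (10xxxxxx ✓), payload 000011.
Concatenate: 10101000011 = 0x543 (11 bits → U+0543).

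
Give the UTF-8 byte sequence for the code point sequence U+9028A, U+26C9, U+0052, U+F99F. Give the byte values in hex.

U+9028A: 4-byte form → F2 90 8A 8A.
U+26C9: 3-byte form → E2 9B 89.
U+0052: 1-byte form → 52.
U+F99F: 3-byte form → EF A6 9F.
Concatenated (11 bytes): F2 90 8A 8A E2 9B 89 52 EF A6 9F.

F2 90 8A 8A E2 9B 89 52 EF A6 9F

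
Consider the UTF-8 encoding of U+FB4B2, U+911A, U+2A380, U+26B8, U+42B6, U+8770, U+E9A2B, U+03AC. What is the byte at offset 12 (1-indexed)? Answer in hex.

1-indexed offset 12 is 0-indexed offset 11.
U+FB4B2 → 4-byte form F3 BB 92 B2 at offsets 0–3.
U+911A → 3-byte form E9 84 9A at offsets 4–6.
U+2A380 → 4-byte form F0 AA 8E 80 at offsets 7–10.
U+26B8 → 3-byte form E2 9A B8 at offsets 11–13.
Offset 11 falls in char 4's range; it's byte 1 of E2 9A B8 = 0xE2.

0xE2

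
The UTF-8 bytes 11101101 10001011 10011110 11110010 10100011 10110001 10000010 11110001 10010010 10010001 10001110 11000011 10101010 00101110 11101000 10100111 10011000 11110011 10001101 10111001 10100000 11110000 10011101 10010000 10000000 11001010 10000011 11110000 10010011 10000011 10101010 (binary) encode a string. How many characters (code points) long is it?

10

Byte at offset 0: 0xED = 11101101 → 3-byte char (#1). Advance 3.
Byte at offset 3: 0xF2 = 11110010 → 4-byte char (#2). Advance 4.
Byte at offset 7: 0xF1 = 11110001 → 4-byte char (#3). Advance 4.
Byte at offset 11: 0xC3 = 11000011 → 2-byte char (#4). Advance 2.
Byte at offset 13: 0x2E = 00101110 → 1-byte char (#5). Advance 1.
Byte at offset 14: 0xE8 = 11101000 → 3-byte char (#6). Advance 3.
Byte at offset 17: 0xF3 = 11110011 → 4-byte char (#7). Advance 4.
Byte at offset 21: 0xF0 = 11110000 → 4-byte char (#8). Advance 4.
Byte at offset 25: 0xCA = 11001010 → 2-byte char (#9). Advance 2.
Byte at offset 27: 0xF0 = 11110000 → 4-byte char (#10). Advance 4.
Reached end at offset 31 after 10 code points.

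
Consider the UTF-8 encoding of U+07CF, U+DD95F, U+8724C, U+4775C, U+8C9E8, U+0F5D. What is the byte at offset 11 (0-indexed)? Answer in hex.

U+07CF → 2-byte form DF 8F at offsets 0–1.
U+DD95F → 4-byte form F3 9D A5 9F at offsets 2–5.
U+8724C → 4-byte form F2 87 89 8C at offsets 6–9.
U+4775C → 4-byte form F1 87 9D 9C at offsets 10–13.
Offset 11 falls in char 4's range; it's byte 2 of F1 87 9D 9C = 0x87.

0x87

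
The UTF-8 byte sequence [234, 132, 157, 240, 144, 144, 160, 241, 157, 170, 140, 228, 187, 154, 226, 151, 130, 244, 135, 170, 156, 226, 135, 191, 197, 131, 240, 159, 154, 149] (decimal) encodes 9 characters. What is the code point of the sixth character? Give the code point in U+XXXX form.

U+107A9C

Offset 0: leading byte 0xEA = 11101010 → 3-byte char #1 = EA 84 9D.
Offset 3: leading byte 0xF0 = 11110000 → 4-byte char #2 = F0 90 90 A0.
Offset 7: leading byte 0xF1 = 11110001 → 4-byte char #3 = F1 9D AA 8C.
Offset 11: leading byte 0xE4 = 11100100 → 3-byte char #4 = E4 BB 9A.
Offset 14: leading byte 0xE2 = 11100010 → 3-byte char #5 = E2 97 82.
Offset 17: leading byte 0xF4 = 11110100 → 4-byte char #6 = F4 87 AA 9C.
Leading byte 0xF4 = 11110100 matches 11110xxx → 4-byte sequence.
Byte 1: 0xF4 = 11110100, payload 100 (3 bits).
Byte 2: 0x87 = 10000111 (10xxxxxx ✓), payload 000111.
Byte 3: 0xAA = 10101010 (10xxxxxx ✓), payload 101010.
Byte 4: 0x9C = 10011100 (10xxxxxx ✓), payload 011100.
Concatenate: 100000111101010011100 = 0x107A9C (21 bits → U+107A9C).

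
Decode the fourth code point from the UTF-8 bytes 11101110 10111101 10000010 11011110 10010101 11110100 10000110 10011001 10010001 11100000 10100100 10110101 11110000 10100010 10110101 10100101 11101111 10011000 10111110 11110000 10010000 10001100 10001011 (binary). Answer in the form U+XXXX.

U+0935

Offset 0: leading byte 0xEE = 11101110 → 3-byte char #1 = EE BD 82.
Offset 3: leading byte 0xDE = 11011110 → 2-byte char #2 = DE 95.
Offset 5: leading byte 0xF4 = 11110100 → 4-byte char #3 = F4 86 99 91.
Offset 9: leading byte 0xE0 = 11100000 → 3-byte char #4 = E0 A4 B5.
Leading byte 0xE0 = 11100000 matches 1110xxxx → 3-byte sequence.
Byte 1: 0xE0 = 11100000, payload 0000 (4 bits).
Byte 2: 0xA4 = 10100100 (10xxxxxx ✓), payload 100100.
Byte 3: 0xB5 = 10110101 (10xxxxxx ✓), payload 110101.
Concatenate: 0000100100110101 = 0x935 (16 bits → U+0935).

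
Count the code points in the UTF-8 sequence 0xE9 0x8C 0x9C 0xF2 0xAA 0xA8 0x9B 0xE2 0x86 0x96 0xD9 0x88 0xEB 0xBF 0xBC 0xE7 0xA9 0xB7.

6

Byte at offset 0: 0xE9 = 11101001 → 3-byte char (#1). Advance 3.
Byte at offset 3: 0xF2 = 11110010 → 4-byte char (#2). Advance 4.
Byte at offset 7: 0xE2 = 11100010 → 3-byte char (#3). Advance 3.
Byte at offset 10: 0xD9 = 11011001 → 2-byte char (#4). Advance 2.
Byte at offset 12: 0xEB = 11101011 → 3-byte char (#5). Advance 3.
Byte at offset 15: 0xE7 = 11100111 → 3-byte char (#6). Advance 3.
Reached end at offset 18 after 6 code points.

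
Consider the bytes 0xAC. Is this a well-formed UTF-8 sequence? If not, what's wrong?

Byte 0xAC = 10101100 has the form 10xxxxxx — a continuation byte — but there is no preceding leading byte.

invalid (continuation byte with no leading byte)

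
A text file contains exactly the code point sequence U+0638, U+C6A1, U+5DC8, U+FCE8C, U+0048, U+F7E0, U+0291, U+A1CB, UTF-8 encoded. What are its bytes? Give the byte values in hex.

U+0638: 2-byte form → D8 B8.
U+C6A1: 3-byte form → EC 9A A1.
U+5DC8: 3-byte form → E5 B7 88.
U+FCE8C: 4-byte form → F3 BC BA 8C.
U+0048: 1-byte form → 48.
U+F7E0: 3-byte form → EF 9F A0.
U+0291: 2-byte form → CA 91.
U+A1CB: 3-byte form → EA 87 8B.
Concatenated (21 bytes): D8 B8 EC 9A A1 E5 B7 88 F3 BC BA 8C 48 EF 9F A0 CA 91 EA 87 8B.

D8 B8 EC 9A A1 E5 B7 88 F3 BC BA 8C 48 EF 9F A0 CA 91 EA 87 8B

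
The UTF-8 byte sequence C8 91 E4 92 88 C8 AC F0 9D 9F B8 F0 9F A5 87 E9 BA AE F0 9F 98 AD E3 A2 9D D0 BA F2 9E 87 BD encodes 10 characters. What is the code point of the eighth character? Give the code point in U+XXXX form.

Offset 0: leading byte 0xC8 = 11001000 → 2-byte char #1 = C8 91.
Offset 2: leading byte 0xE4 = 11100100 → 3-byte char #2 = E4 92 88.
Offset 5: leading byte 0xC8 = 11001000 → 2-byte char #3 = C8 AC.
Offset 7: leading byte 0xF0 = 11110000 → 4-byte char #4 = F0 9D 9F B8.
Offset 11: leading byte 0xF0 = 11110000 → 4-byte char #5 = F0 9F A5 87.
Offset 15: leading byte 0xE9 = 11101001 → 3-byte char #6 = E9 BA AE.
Offset 18: leading byte 0xF0 = 11110000 → 4-byte char #7 = F0 9F 98 AD.
Offset 22: leading byte 0xE3 = 11100011 → 3-byte char #8 = E3 A2 9D.
Leading byte 0xE3 = 11100011 matches 1110xxxx → 3-byte sequence.
Byte 1: 0xE3 = 11100011, payload 0011 (4 bits).
Byte 2: 0xA2 = 10100010 (10xxxxxx ✓), payload 100010.
Byte 3: 0x9D = 10011101 (10xxxxxx ✓), payload 011101.
Concatenate: 0011100010011101 = 0x389D (16 bits → U+389D).

U+389D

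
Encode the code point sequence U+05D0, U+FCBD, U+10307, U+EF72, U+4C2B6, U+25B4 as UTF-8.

D7 90 EF B2 BD F0 90 8C 87 EE BD B2 F1 8C 8A B6 E2 96 B4

U+05D0: 2-byte form → D7 90.
U+FCBD: 3-byte form → EF B2 BD.
U+10307: 4-byte form → F0 90 8C 87.
U+EF72: 3-byte form → EE BD B2.
U+4C2B6: 4-byte form → F1 8C 8A B6.
U+25B4: 3-byte form → E2 96 B4.
Concatenated (19 bytes): D7 90 EF B2 BD F0 90 8C 87 EE BD B2 F1 8C 8A B6 E2 96 B4.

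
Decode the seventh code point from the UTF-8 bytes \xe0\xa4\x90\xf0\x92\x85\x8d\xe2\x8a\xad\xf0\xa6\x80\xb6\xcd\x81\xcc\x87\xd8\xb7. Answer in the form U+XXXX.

U+0637

Offset 0: leading byte 0xE0 = 11100000 → 3-byte char #1 = E0 A4 90.
Offset 3: leading byte 0xF0 = 11110000 → 4-byte char #2 = F0 92 85 8D.
Offset 7: leading byte 0xE2 = 11100010 → 3-byte char #3 = E2 8A AD.
Offset 10: leading byte 0xF0 = 11110000 → 4-byte char #4 = F0 A6 80 B6.
Offset 14: leading byte 0xCD = 11001101 → 2-byte char #5 = CD 81.
Offset 16: leading byte 0xCC = 11001100 → 2-byte char #6 = CC 87.
Offset 18: leading byte 0xD8 = 11011000 → 2-byte char #7 = D8 B7.
Leading byte 0xD8 = 11011000 matches 110xxxxx → 2-byte sequence.
Byte 1: 0xD8 = 11011000, payload 11000 (5 bits).
Byte 2: 0xB7 = 10110111 (10xxxxxx ✓), payload 110111.
Concatenate: 11000110111 = 0x637 (11 bits → U+0637).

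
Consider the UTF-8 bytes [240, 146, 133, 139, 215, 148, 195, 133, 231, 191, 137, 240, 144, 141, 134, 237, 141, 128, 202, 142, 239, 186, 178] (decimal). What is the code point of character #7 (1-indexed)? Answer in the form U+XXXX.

Offset 0: leading byte 0xF0 = 11110000 → 4-byte char #1 = F0 92 85 8B.
Offset 4: leading byte 0xD7 = 11010111 → 2-byte char #2 = D7 94.
Offset 6: leading byte 0xC3 = 11000011 → 2-byte char #3 = C3 85.
Offset 8: leading byte 0xE7 = 11100111 → 3-byte char #4 = E7 BF 89.
Offset 11: leading byte 0xF0 = 11110000 → 4-byte char #5 = F0 90 8D 86.
Offset 15: leading byte 0xED = 11101101 → 3-byte char #6 = ED 8D 80.
Offset 18: leading byte 0xCA = 11001010 → 2-byte char #7 = CA 8E.
Leading byte 0xCA = 11001010 matches 110xxxxx → 2-byte sequence.
Byte 1: 0xCA = 11001010, payload 01010 (5 bits).
Byte 2: 0x8E = 10001110 (10xxxxxx ✓), payload 001110.
Concatenate: 01010001110 = 0x28E (11 bits → U+028E).

U+028E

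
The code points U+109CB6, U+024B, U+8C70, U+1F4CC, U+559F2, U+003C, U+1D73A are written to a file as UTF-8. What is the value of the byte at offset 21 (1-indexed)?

0x9C

1-indexed offset 21 is 0-indexed offset 20.
U+109CB6 → 4-byte form F4 89 B2 B6 at offsets 0–3.
U+024B → 2-byte form C9 8B at offsets 4–5.
U+8C70 → 3-byte form E8 B1 B0 at offsets 6–8.
U+1F4CC → 4-byte form F0 9F 93 8C at offsets 9–12.
U+559F2 → 4-byte form F1 95 A7 B2 at offsets 13–16.
U+003C → 1-byte form 3C at offsets 17–17.
U+1D73A → 4-byte form F0 9D 9C BA at offsets 18–21.
Offset 20 falls in char 7's range; it's byte 3 of F0 9D 9C BA = 0x9C.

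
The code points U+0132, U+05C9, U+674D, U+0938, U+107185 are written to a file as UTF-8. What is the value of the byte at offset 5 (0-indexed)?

0x9D

U+0132 → 2-byte form C4 B2 at offsets 0–1.
U+05C9 → 2-byte form D7 89 at offsets 2–3.
U+674D → 3-byte form E6 9D 8D at offsets 4–6.
Offset 5 falls in char 3's range; it's byte 2 of E6 9D 8D = 0x9D.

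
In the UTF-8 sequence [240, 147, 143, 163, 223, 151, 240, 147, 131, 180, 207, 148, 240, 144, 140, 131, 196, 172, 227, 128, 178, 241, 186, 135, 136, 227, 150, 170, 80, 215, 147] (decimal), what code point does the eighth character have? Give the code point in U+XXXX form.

Offset 0: leading byte 0xF0 = 11110000 → 4-byte char #1 = F0 93 8F A3.
Offset 4: leading byte 0xDF = 11011111 → 2-byte char #2 = DF 97.
Offset 6: leading byte 0xF0 = 11110000 → 4-byte char #3 = F0 93 83 B4.
Offset 10: leading byte 0xCF = 11001111 → 2-byte char #4 = CF 94.
Offset 12: leading byte 0xF0 = 11110000 → 4-byte char #5 = F0 90 8C 83.
Offset 16: leading byte 0xC4 = 11000100 → 2-byte char #6 = C4 AC.
Offset 18: leading byte 0xE3 = 11100011 → 3-byte char #7 = E3 80 B2.
Offset 21: leading byte 0xF1 = 11110001 → 4-byte char #8 = F1 BA 87 88.
Leading byte 0xF1 = 11110001 matches 11110xxx → 4-byte sequence.
Byte 1: 0xF1 = 11110001, payload 001 (3 bits).
Byte 2: 0xBA = 10111010 (10xxxxxx ✓), payload 111010.
Byte 3: 0x87 = 10000111 (10xxxxxx ✓), payload 000111.
Byte 4: 0x88 = 10001000 (10xxxxxx ✓), payload 001000.
Concatenate: 001111010000111001000 = 0x7A1C8 (21 bits → U+7A1C8).

U+7A1C8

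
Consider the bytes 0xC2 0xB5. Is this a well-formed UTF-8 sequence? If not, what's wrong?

valid

Leading byte 0xC2 = 11000010 → 2-byte form.
Continuation bytes 0xB5=10110101 all match 10xxxxxx.
Decoded value 0xB5 is ≥ 0x80 (shortest form) and not a surrogate.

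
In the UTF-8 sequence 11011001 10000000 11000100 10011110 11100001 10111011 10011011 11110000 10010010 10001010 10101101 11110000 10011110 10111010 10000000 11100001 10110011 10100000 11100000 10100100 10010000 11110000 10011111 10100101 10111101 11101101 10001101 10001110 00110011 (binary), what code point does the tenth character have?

Offset 0: leading byte 0xD9 = 11011001 → 2-byte char #1 = D9 80.
Offset 2: leading byte 0xC4 = 11000100 → 2-byte char #2 = C4 9E.
Offset 4: leading byte 0xE1 = 11100001 → 3-byte char #3 = E1 BB 9B.
Offset 7: leading byte 0xF0 = 11110000 → 4-byte char #4 = F0 92 8A AD.
Offset 11: leading byte 0xF0 = 11110000 → 4-byte char #5 = F0 9E BA 80.
Offset 15: leading byte 0xE1 = 11100001 → 3-byte char #6 = E1 B3 A0.
Offset 18: leading byte 0xE0 = 11100000 → 3-byte char #7 = E0 A4 90.
Offset 21: leading byte 0xF0 = 11110000 → 4-byte char #8 = F0 9F A5 BD.
Offset 25: leading byte 0xED = 11101101 → 3-byte char #9 = ED 8D 8E.
Offset 28: leading byte 0x33 = 00110011 → 1-byte char #10 = 33.
Leading byte 0x33 = 00110011 matches 0xxxxxxx → 1-byte sequence.
Byte 1: 0x33 = 00110011, payload 0110011 (7 bits).
Concatenate: 0110011 = 0x33 (7 bits → U+0033).

U+0033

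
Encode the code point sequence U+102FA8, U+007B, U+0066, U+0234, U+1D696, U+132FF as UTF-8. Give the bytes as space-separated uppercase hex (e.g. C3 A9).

U+102FA8: 4-byte form → F4 82 BE A8.
U+007B: 1-byte form → 7B.
U+0066: 1-byte form → 66.
U+0234: 2-byte form → C8 B4.
U+1D696: 4-byte form → F0 9D 9A 96.
U+132FF: 4-byte form → F0 93 8B BF.
Concatenated (16 bytes): F4 82 BE A8 7B 66 C8 B4 F0 9D 9A 96 F0 93 8B BF.

F4 82 BE A8 7B 66 C8 B4 F0 9D 9A 96 F0 93 8B BF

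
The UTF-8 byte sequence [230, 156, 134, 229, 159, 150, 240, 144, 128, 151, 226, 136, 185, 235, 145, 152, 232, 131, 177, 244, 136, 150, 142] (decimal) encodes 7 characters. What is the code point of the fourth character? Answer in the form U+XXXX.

U+2239

Offset 0: leading byte 0xE6 = 11100110 → 3-byte char #1 = E6 9C 86.
Offset 3: leading byte 0xE5 = 11100101 → 3-byte char #2 = E5 9F 96.
Offset 6: leading byte 0xF0 = 11110000 → 4-byte char #3 = F0 90 80 97.
Offset 10: leading byte 0xE2 = 11100010 → 3-byte char #4 = E2 88 B9.
Leading byte 0xE2 = 11100010 matches 1110xxxx → 3-byte sequence.
Byte 1: 0xE2 = 11100010, payload 0010 (4 bits).
Byte 2: 0x88 = 10001000 (10xxxxxx ✓), payload 001000.
Byte 3: 0xB9 = 10111001 (10xxxxxx ✓), payload 111001.
Concatenate: 0010001000111001 = 0x2239 (16 bits → U+2239).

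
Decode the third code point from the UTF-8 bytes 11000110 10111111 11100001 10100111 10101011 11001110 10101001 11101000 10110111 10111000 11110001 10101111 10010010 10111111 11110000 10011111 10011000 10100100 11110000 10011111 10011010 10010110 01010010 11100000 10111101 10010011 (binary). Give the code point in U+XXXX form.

Offset 0: leading byte 0xC6 = 11000110 → 2-byte char #1 = C6 BF.
Offset 2: leading byte 0xE1 = 11100001 → 3-byte char #2 = E1 A7 AB.
Offset 5: leading byte 0xCE = 11001110 → 2-byte char #3 = CE A9.
Leading byte 0xCE = 11001110 matches 110xxxxx → 2-byte sequence.
Byte 1: 0xCE = 11001110, payload 01110 (5 bits).
Byte 2: 0xA9 = 10101001 (10xxxxxx ✓), payload 101001.
Concatenate: 01110101001 = 0x3A9 (11 bits → U+03A9).

U+03A9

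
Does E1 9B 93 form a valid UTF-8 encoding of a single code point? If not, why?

Leading byte 0xE1 = 11100001 → 3-byte form.
Continuation bytes 0x9B=10011011, 0x93=10010011 all match 10xxxxxx.
Decoded value 0x16D3 is ≥ 0x800 (shortest form) and not a surrogate.

valid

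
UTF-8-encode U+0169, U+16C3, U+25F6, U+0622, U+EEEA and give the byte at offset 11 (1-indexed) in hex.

1-indexed offset 11 is 0-indexed offset 10.
U+0169 → 2-byte form C5 A9 at offsets 0–1.
U+16C3 → 3-byte form E1 9B 83 at offsets 2–4.
U+25F6 → 3-byte form E2 97 B6 at offsets 5–7.
U+0622 → 2-byte form D8 A2 at offsets 8–9.
U+EEEA → 3-byte form EE BB AA at offsets 10–12.
Offset 10 falls in char 5's range; it's byte 1 of EE BB AA = 0xEE.

0xEE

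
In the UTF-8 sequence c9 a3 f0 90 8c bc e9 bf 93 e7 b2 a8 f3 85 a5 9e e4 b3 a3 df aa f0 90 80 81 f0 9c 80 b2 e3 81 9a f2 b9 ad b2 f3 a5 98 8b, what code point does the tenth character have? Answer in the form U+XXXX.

Offset 0: leading byte 0xC9 = 11001001 → 2-byte char #1 = C9 A3.
Offset 2: leading byte 0xF0 = 11110000 → 4-byte char #2 = F0 90 8C BC.
Offset 6: leading byte 0xE9 = 11101001 → 3-byte char #3 = E9 BF 93.
Offset 9: leading byte 0xE7 = 11100111 → 3-byte char #4 = E7 B2 A8.
Offset 12: leading byte 0xF3 = 11110011 → 4-byte char #5 = F3 85 A5 9E.
Offset 16: leading byte 0xE4 = 11100100 → 3-byte char #6 = E4 B3 A3.
Offset 19: leading byte 0xDF = 11011111 → 2-byte char #7 = DF AA.
Offset 21: leading byte 0xF0 = 11110000 → 4-byte char #8 = F0 90 80 81.
Offset 25: leading byte 0xF0 = 11110000 → 4-byte char #9 = F0 9C 80 B2.
Offset 29: leading byte 0xE3 = 11100011 → 3-byte char #10 = E3 81 9A.
Leading byte 0xE3 = 11100011 matches 1110xxxx → 3-byte sequence.
Byte 1: 0xE3 = 11100011, payload 0011 (4 bits).
Byte 2: 0x81 = 10000001 (10xxxxxx ✓), payload 000001.
Byte 3: 0x9A = 10011010 (10xxxxxx ✓), payload 011010.
Concatenate: 0011000001011010 = 0x305A (16 bits → U+305A).

U+305A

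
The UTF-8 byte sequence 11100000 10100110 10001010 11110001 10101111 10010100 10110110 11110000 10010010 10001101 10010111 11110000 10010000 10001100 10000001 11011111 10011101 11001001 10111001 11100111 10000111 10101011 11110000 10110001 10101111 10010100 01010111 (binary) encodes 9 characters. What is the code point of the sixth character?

Offset 0: leading byte 0xE0 = 11100000 → 3-byte char #1 = E0 A6 8A.
Offset 3: leading byte 0xF1 = 11110001 → 4-byte char #2 = F1 AF 94 B6.
Offset 7: leading byte 0xF0 = 11110000 → 4-byte char #3 = F0 92 8D 97.
Offset 11: leading byte 0xF0 = 11110000 → 4-byte char #4 = F0 90 8C 81.
Offset 15: leading byte 0xDF = 11011111 → 2-byte char #5 = DF 9D.
Offset 17: leading byte 0xC9 = 11001001 → 2-byte char #6 = C9 B9.
Leading byte 0xC9 = 11001001 matches 110xxxxx → 2-byte sequence.
Byte 1: 0xC9 = 11001001, payload 01001 (5 bits).
Byte 2: 0xB9 = 10111001 (10xxxxxx ✓), payload 111001.
Concatenate: 01001111001 = 0x279 (11 bits → U+0279).

U+0279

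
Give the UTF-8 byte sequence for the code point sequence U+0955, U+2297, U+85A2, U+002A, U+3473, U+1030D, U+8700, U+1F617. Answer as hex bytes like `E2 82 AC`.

E0 A5 95 E2 8A 97 E8 96 A2 2A E3 91 B3 F0 90 8C 8D E8 9C 80 F0 9F 98 97

U+0955: 3-byte form → E0 A5 95.
U+2297: 3-byte form → E2 8A 97.
U+85A2: 3-byte form → E8 96 A2.
U+002A: 1-byte form → 2A.
U+3473: 3-byte form → E3 91 B3.
U+1030D: 4-byte form → F0 90 8C 8D.
U+8700: 3-byte form → E8 9C 80.
U+1F617: 4-byte form → F0 9F 98 97.
Concatenated (24 bytes): E0 A5 95 E2 8A 97 E8 96 A2 2A E3 91 B3 F0 90 8C 8D E8 9C 80 F0 9F 98 97.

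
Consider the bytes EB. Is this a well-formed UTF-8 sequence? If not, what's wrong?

invalid (sequence truncated)

Leading byte 0xEB = 11101011 → 3-byte form, but only 1 byte is present.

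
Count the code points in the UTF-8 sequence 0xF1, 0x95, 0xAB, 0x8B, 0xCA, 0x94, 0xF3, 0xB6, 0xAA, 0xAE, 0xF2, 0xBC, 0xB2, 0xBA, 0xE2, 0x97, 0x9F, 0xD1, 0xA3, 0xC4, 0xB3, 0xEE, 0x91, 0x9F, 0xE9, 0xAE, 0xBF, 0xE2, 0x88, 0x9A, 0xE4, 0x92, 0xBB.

11

Byte at offset 0: 0xF1 = 11110001 → 4-byte char (#1). Advance 4.
Byte at offset 4: 0xCA = 11001010 → 2-byte char (#2). Advance 2.
Byte at offset 6: 0xF3 = 11110011 → 4-byte char (#3). Advance 4.
Byte at offset 10: 0xF2 = 11110010 → 4-byte char (#4). Advance 4.
Byte at offset 14: 0xE2 = 11100010 → 3-byte char (#5). Advance 3.
Byte at offset 17: 0xD1 = 11010001 → 2-byte char (#6). Advance 2.
Byte at offset 19: 0xC4 = 11000100 → 2-byte char (#7). Advance 2.
Byte at offset 21: 0xEE = 11101110 → 3-byte char (#8). Advance 3.
Byte at offset 24: 0xE9 = 11101001 → 3-byte char (#9). Advance 3.
Byte at offset 27: 0xE2 = 11100010 → 3-byte char (#10). Advance 3.
Byte at offset 30: 0xE4 = 11100100 → 3-byte char (#11). Advance 3.
Reached end at offset 33 after 11 code points.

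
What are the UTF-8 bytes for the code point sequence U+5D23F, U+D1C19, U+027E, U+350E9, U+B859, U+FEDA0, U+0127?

U+5D23F: 4-byte form → F1 9D 88 BF.
U+D1C19: 4-byte form → F3 91 B0 99.
U+027E: 2-byte form → C9 BE.
U+350E9: 4-byte form → F0 B5 83 A9.
U+B859: 3-byte form → EB A1 99.
U+FEDA0: 4-byte form → F3 BE B6 A0.
U+0127: 2-byte form → C4 A7.
Concatenated (23 bytes): F1 9D 88 BF F3 91 B0 99 C9 BE F0 B5 83 A9 EB A1 99 F3 BE B6 A0 C4 A7.

F1 9D 88 BF F3 91 B0 99 C9 BE F0 B5 83 A9 EB A1 99 F3 BE B6 A0 C4 A7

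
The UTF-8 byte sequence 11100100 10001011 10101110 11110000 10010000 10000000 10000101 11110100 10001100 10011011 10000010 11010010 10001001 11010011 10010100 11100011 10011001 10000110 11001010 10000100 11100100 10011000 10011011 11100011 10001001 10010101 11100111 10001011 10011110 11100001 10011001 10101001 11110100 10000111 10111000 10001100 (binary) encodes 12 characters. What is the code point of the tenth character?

U+72DE

Offset 0: leading byte 0xE4 = 11100100 → 3-byte char #1 = E4 8B AE.
Offset 3: leading byte 0xF0 = 11110000 → 4-byte char #2 = F0 90 80 85.
Offset 7: leading byte 0xF4 = 11110100 → 4-byte char #3 = F4 8C 9B 82.
Offset 11: leading byte 0xD2 = 11010010 → 2-byte char #4 = D2 89.
Offset 13: leading byte 0xD3 = 11010011 → 2-byte char #5 = D3 94.
Offset 15: leading byte 0xE3 = 11100011 → 3-byte char #6 = E3 99 86.
Offset 18: leading byte 0xCA = 11001010 → 2-byte char #7 = CA 84.
Offset 20: leading byte 0xE4 = 11100100 → 3-byte char #8 = E4 98 9B.
Offset 23: leading byte 0xE3 = 11100011 → 3-byte char #9 = E3 89 95.
Offset 26: leading byte 0xE7 = 11100111 → 3-byte char #10 = E7 8B 9E.
Leading byte 0xE7 = 11100111 matches 1110xxxx → 3-byte sequence.
Byte 1: 0xE7 = 11100111, payload 0111 (4 bits).
Byte 2: 0x8B = 10001011 (10xxxxxx ✓), payload 001011.
Byte 3: 0x9E = 10011110 (10xxxxxx ✓), payload 011110.
Concatenate: 0111001011011110 = 0x72DE (16 bits → U+72DE).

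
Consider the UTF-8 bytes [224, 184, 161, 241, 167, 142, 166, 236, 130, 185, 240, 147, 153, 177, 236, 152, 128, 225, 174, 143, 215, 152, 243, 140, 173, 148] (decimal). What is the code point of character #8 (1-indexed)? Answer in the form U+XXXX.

U+CCB54

Offset 0: leading byte 0xE0 = 11100000 → 3-byte char #1 = E0 B8 A1.
Offset 3: leading byte 0xF1 = 11110001 → 4-byte char #2 = F1 A7 8E A6.
Offset 7: leading byte 0xEC = 11101100 → 3-byte char #3 = EC 82 B9.
Offset 10: leading byte 0xF0 = 11110000 → 4-byte char #4 = F0 93 99 B1.
Offset 14: leading byte 0xEC = 11101100 → 3-byte char #5 = EC 98 80.
Offset 17: leading byte 0xE1 = 11100001 → 3-byte char #6 = E1 AE 8F.
Offset 20: leading byte 0xD7 = 11010111 → 2-byte char #7 = D7 98.
Offset 22: leading byte 0xF3 = 11110011 → 4-byte char #8 = F3 8C AD 94.
Leading byte 0xF3 = 11110011 matches 11110xxx → 4-byte sequence.
Byte 1: 0xF3 = 11110011, payload 011 (3 bits).
Byte 2: 0x8C = 10001100 (10xxxxxx ✓), payload 001100.
Byte 3: 0xAD = 10101101 (10xxxxxx ✓), payload 101101.
Byte 4: 0x94 = 10010100 (10xxxxxx ✓), payload 010100.
Concatenate: 011001100101101010100 = 0xCCB54 (21 bits → U+CCB54).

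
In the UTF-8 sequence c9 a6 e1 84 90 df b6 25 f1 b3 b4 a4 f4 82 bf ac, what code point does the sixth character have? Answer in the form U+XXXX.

U+102FEC

Offset 0: leading byte 0xC9 = 11001001 → 2-byte char #1 = C9 A6.
Offset 2: leading byte 0xE1 = 11100001 → 3-byte char #2 = E1 84 90.
Offset 5: leading byte 0xDF = 11011111 → 2-byte char #3 = DF B6.
Offset 7: leading byte 0x25 = 00100101 → 1-byte char #4 = 25.
Offset 8: leading byte 0xF1 = 11110001 → 4-byte char #5 = F1 B3 B4 A4.
Offset 12: leading byte 0xF4 = 11110100 → 4-byte char #6 = F4 82 BF AC.
Leading byte 0xF4 = 11110100 matches 11110xxx → 4-byte sequence.
Byte 1: 0xF4 = 11110100, payload 100 (3 bits).
Byte 2: 0x82 = 10000010 (10xxxxxx ✓), payload 000010.
Byte 3: 0xBF = 10111111 (10xxxxxx ✓), payload 111111.
Byte 4: 0xAC = 10101100 (10xxxxxx ✓), payload 101100.
Concatenate: 100000010111111101100 = 0x102FEC (21 bits → U+102FEC).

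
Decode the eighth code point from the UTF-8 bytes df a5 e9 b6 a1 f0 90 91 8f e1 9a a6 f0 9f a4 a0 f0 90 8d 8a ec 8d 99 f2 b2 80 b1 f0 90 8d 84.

Offset 0: leading byte 0xDF = 11011111 → 2-byte char #1 = DF A5.
Offset 2: leading byte 0xE9 = 11101001 → 3-byte char #2 = E9 B6 A1.
Offset 5: leading byte 0xF0 = 11110000 → 4-byte char #3 = F0 90 91 8F.
Offset 9: leading byte 0xE1 = 11100001 → 3-byte char #4 = E1 9A A6.
Offset 12: leading byte 0xF0 = 11110000 → 4-byte char #5 = F0 9F A4 A0.
Offset 16: leading byte 0xF0 = 11110000 → 4-byte char #6 = F0 90 8D 8A.
Offset 20: leading byte 0xEC = 11101100 → 3-byte char #7 = EC 8D 99.
Offset 23: leading byte 0xF2 = 11110010 → 4-byte char #8 = F2 B2 80 B1.
Leading byte 0xF2 = 11110010 matches 11110xxx → 4-byte sequence.
Byte 1: 0xF2 = 11110010, payload 010 (3 bits).
Byte 2: 0xB2 = 10110010 (10xxxxxx ✓), payload 110010.
Byte 3: 0x80 = 10000000 (10xxxxxx ✓), payload 000000.
Byte 4: 0xB1 = 10110001 (10xxxxxx ✓), payload 110001.
Concatenate: 010110010000000110001 = 0xB2031 (21 bits → U+B2031).

U+B2031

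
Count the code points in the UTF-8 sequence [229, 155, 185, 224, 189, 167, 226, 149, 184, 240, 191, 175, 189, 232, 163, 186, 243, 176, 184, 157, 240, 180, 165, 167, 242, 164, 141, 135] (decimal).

8

Byte at offset 0: 0xE5 = 11100101 → 3-byte char (#1). Advance 3.
Byte at offset 3: 0xE0 = 11100000 → 3-byte char (#2). Advance 3.
Byte at offset 6: 0xE2 = 11100010 → 3-byte char (#3). Advance 3.
Byte at offset 9: 0xF0 = 11110000 → 4-byte char (#4). Advance 4.
Byte at offset 13: 0xE8 = 11101000 → 3-byte char (#5). Advance 3.
Byte at offset 16: 0xF3 = 11110011 → 4-byte char (#6). Advance 4.
Byte at offset 20: 0xF0 = 11110000 → 4-byte char (#7). Advance 4.
Byte at offset 24: 0xF2 = 11110010 → 4-byte char (#8). Advance 4.
Reached end at offset 28 after 8 code points.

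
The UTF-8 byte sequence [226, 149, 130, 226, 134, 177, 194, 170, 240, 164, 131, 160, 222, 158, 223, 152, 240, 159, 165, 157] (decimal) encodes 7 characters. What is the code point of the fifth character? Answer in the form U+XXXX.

Offset 0: leading byte 0xE2 = 11100010 → 3-byte char #1 = E2 95 82.
Offset 3: leading byte 0xE2 = 11100010 → 3-byte char #2 = E2 86 B1.
Offset 6: leading byte 0xC2 = 11000010 → 2-byte char #3 = C2 AA.
Offset 8: leading byte 0xF0 = 11110000 → 4-byte char #4 = F0 A4 83 A0.
Offset 12: leading byte 0xDE = 11011110 → 2-byte char #5 = DE 9E.
Leading byte 0xDE = 11011110 matches 110xxxxx → 2-byte sequence.
Byte 1: 0xDE = 11011110, payload 11110 (5 bits).
Byte 2: 0x9E = 10011110 (10xxxxxx ✓), payload 011110.
Concatenate: 11110011110 = 0x79E (11 bits → U+079E).

U+079E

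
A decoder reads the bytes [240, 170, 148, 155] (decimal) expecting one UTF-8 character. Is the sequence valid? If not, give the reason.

Leading byte 0xF0 = 11110000 → 4-byte form.
Continuation bytes 0xAA=10101010, 0x94=10010100, 0x9B=10011011 all match 10xxxxxx.
Decoded value 0x2A51B is ≥ 0x10000 (shortest form) and not a surrogate.

valid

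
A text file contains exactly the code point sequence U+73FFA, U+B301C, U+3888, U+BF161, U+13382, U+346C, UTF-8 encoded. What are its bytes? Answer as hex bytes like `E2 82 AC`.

F1 B3 BF BA F2 B3 80 9C E3 A2 88 F2 BF 85 A1 F0 93 8E 82 E3 91 AC

U+73FFA: 4-byte form → F1 B3 BF BA.
U+B301C: 4-byte form → F2 B3 80 9C.
U+3888: 3-byte form → E3 A2 88.
U+BF161: 4-byte form → F2 BF 85 A1.
U+13382: 4-byte form → F0 93 8E 82.
U+346C: 3-byte form → E3 91 AC.
Concatenated (22 bytes): F1 B3 BF BA F2 B3 80 9C E3 A2 88 F2 BF 85 A1 F0 93 8E 82 E3 91 AC.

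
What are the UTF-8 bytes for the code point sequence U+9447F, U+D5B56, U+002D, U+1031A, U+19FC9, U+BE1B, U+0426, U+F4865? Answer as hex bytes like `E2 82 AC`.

F2 94 91 BF F3 95 AD 96 2D F0 90 8C 9A F0 99 BF 89 EB B8 9B D0 A6 F3 B4 A1 A5

U+9447F: 4-byte form → F2 94 91 BF.
U+D5B56: 4-byte form → F3 95 AD 96.
U+002D: 1-byte form → 2D.
U+1031A: 4-byte form → F0 90 8C 9A.
U+19FC9: 4-byte form → F0 99 BF 89.
U+BE1B: 3-byte form → EB B8 9B.
U+0426: 2-byte form → D0 A6.
U+F4865: 4-byte form → F3 B4 A1 A5.
Concatenated (26 bytes): F2 94 91 BF F3 95 AD 96 2D F0 90 8C 9A F0 99 BF 89 EB B8 9B D0 A6 F3 B4 A1 A5.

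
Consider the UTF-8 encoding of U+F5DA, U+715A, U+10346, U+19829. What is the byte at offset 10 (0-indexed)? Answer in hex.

U+F5DA → 3-byte form EF 97 9A at offsets 0–2.
U+715A → 3-byte form E7 85 9A at offsets 3–5.
U+10346 → 4-byte form F0 90 8D 86 at offsets 6–9.
U+19829 → 4-byte form F0 99 A0 A9 at offsets 10–13.
Offset 10 falls in char 4's range; it's byte 1 of F0 99 A0 A9 = 0xF0.

0xF0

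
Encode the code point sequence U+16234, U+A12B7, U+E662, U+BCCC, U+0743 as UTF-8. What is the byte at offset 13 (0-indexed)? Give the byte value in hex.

0x8C

U+16234 → 4-byte form F0 96 88 B4 at offsets 0–3.
U+A12B7 → 4-byte form F2 A1 8A B7 at offsets 4–7.
U+E662 → 3-byte form EE 99 A2 at offsets 8–10.
U+BCCC → 3-byte form EB B3 8C at offsets 11–13.
Offset 13 falls in char 4's range; it's byte 3 of EB B3 8C = 0x8C.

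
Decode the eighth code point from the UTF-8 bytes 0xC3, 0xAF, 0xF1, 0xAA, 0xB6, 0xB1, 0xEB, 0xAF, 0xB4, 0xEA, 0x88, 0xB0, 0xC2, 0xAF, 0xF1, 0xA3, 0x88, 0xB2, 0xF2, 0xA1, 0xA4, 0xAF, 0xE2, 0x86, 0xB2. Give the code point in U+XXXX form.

U+21B2

Offset 0: leading byte 0xC3 = 11000011 → 2-byte char #1 = C3 AF.
Offset 2: leading byte 0xF1 = 11110001 → 4-byte char #2 = F1 AA B6 B1.
Offset 6: leading byte 0xEB = 11101011 → 3-byte char #3 = EB AF B4.
Offset 9: leading byte 0xEA = 11101010 → 3-byte char #4 = EA 88 B0.
Offset 12: leading byte 0xC2 = 11000010 → 2-byte char #5 = C2 AF.
Offset 14: leading byte 0xF1 = 11110001 → 4-byte char #6 = F1 A3 88 B2.
Offset 18: leading byte 0xF2 = 11110010 → 4-byte char #7 = F2 A1 A4 AF.
Offset 22: leading byte 0xE2 = 11100010 → 3-byte char #8 = E2 86 B2.
Leading byte 0xE2 = 11100010 matches 1110xxxx → 3-byte sequence.
Byte 1: 0xE2 = 11100010, payload 0010 (4 bits).
Byte 2: 0x86 = 10000110 (10xxxxxx ✓), payload 000110.
Byte 3: 0xB2 = 10110010 (10xxxxxx ✓), payload 110010.
Concatenate: 0010000110110010 = 0x21B2 (16 bits → U+21B2).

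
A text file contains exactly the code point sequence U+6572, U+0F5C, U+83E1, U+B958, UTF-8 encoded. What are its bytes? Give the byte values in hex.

U+6572: 3-byte form → E6 95 B2.
U+0F5C: 3-byte form → E0 BD 9C.
U+83E1: 3-byte form → E8 8F A1.
U+B958: 3-byte form → EB A5 98.
Concatenated (12 bytes): E6 95 B2 E0 BD 9C E8 8F A1 EB A5 98.

E6 95 B2 E0 BD 9C E8 8F A1 EB A5 98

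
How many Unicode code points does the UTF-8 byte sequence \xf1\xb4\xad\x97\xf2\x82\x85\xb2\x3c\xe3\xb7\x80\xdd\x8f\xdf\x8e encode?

6

Byte at offset 0: 0xF1 = 11110001 → 4-byte char (#1). Advance 4.
Byte at offset 4: 0xF2 = 11110010 → 4-byte char (#2). Advance 4.
Byte at offset 8: 0x3C = 00111100 → 1-byte char (#3). Advance 1.
Byte at offset 9: 0xE3 = 11100011 → 3-byte char (#4). Advance 3.
Byte at offset 12: 0xDD = 11011101 → 2-byte char (#5). Advance 2.
Byte at offset 14: 0xDF = 11011111 → 2-byte char (#6). Advance 2.
Reached end at offset 16 after 6 code points.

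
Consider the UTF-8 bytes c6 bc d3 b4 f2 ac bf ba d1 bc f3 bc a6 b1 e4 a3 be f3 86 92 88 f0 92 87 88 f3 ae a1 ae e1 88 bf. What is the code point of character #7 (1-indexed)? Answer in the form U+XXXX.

Offset 0: leading byte 0xC6 = 11000110 → 2-byte char #1 = C6 BC.
Offset 2: leading byte 0xD3 = 11010011 → 2-byte char #2 = D3 B4.
Offset 4: leading byte 0xF2 = 11110010 → 4-byte char #3 = F2 AC BF BA.
Offset 8: leading byte 0xD1 = 11010001 → 2-byte char #4 = D1 BC.
Offset 10: leading byte 0xF3 = 11110011 → 4-byte char #5 = F3 BC A6 B1.
Offset 14: leading byte 0xE4 = 11100100 → 3-byte char #6 = E4 A3 BE.
Offset 17: leading byte 0xF3 = 11110011 → 4-byte char #7 = F3 86 92 88.
Leading byte 0xF3 = 11110011 matches 11110xxx → 4-byte sequence.
Byte 1: 0xF3 = 11110011, payload 011 (3 bits).
Byte 2: 0x86 = 10000110 (10xxxxxx ✓), payload 000110.
Byte 3: 0x92 = 10010010 (10xxxxxx ✓), payload 010010.
Byte 4: 0x88 = 10001000 (10xxxxxx ✓), payload 001000.
Concatenate: 011000110010010001000 = 0xC6488 (21 bits → U+C6488).

U+C6488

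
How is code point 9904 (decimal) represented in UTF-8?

E2 9A B0

U+26B0 = 0x26B0 = 9904 decimal. In range U+0800–U+FFFF → 3-byte form: 1110xxxx 10xxxxxx 10xxxxxx.
Binary (16 bits): 0010011010110000.
Split 4+6+6: 0010 | 011010 | 110000.
Byte 1: 11100010 = 0xE2.
Byte 2: 10011010 = 0x9A.
Byte 3: 10110000 = 0xB0.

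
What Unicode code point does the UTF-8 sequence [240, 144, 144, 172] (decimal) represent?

U+1042C

Leading byte 0xF0 = 11110000 matches 11110xxx → 4-byte sequence.
Byte 1: 0xF0 = 11110000, payload 000 (3 bits).
Byte 2: 0x90 = 10010000 (10xxxxxx ✓), payload 010000.
Byte 3: 0x90 = 10010000 (10xxxxxx ✓), payload 010000.
Byte 4: 0xAC = 10101100 (10xxxxxx ✓), payload 101100.
Concatenate: 000010000010000101100 = 0x1042C (21 bits → U+1042C).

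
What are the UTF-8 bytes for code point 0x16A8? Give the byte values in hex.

E1 9A A8

U+16A8 = 0x16A8 = 5800 decimal. In range U+0800–U+FFFF → 3-byte form: 1110xxxx 10xxxxxx 10xxxxxx.
Binary (16 bits): 0001011010101000.
Split 4+6+6: 0001 | 011010 | 101000.
Byte 1: 11100001 = 0xE1.
Byte 2: 10011010 = 0x9A.
Byte 3: 10101000 = 0xA8.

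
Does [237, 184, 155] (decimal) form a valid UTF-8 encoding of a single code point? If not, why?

invalid (encodes a surrogate (U+D800–U+DFFF))

Structurally a 3-byte sequence; payload = 0xDE1B.
But 0xDE1B is in U+D800–U+DFFF, the surrogate range. Surrogates are not Unicode scalar values and are forbidden in UTF-8.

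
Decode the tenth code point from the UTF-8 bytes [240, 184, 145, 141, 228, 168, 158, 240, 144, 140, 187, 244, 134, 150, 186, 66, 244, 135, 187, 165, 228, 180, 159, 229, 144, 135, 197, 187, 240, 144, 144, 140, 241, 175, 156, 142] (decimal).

Offset 0: leading byte 0xF0 = 11110000 → 4-byte char #1 = F0 B8 91 8D.
Offset 4: leading byte 0xE4 = 11100100 → 3-byte char #2 = E4 A8 9E.
Offset 7: leading byte 0xF0 = 11110000 → 4-byte char #3 = F0 90 8C BB.
Offset 11: leading byte 0xF4 = 11110100 → 4-byte char #4 = F4 86 96 BA.
Offset 15: leading byte 0x42 = 01000010 → 1-byte char #5 = 42.
Offset 16: leading byte 0xF4 = 11110100 → 4-byte char #6 = F4 87 BB A5.
Offset 20: leading byte 0xE4 = 11100100 → 3-byte char #7 = E4 B4 9F.
Offset 23: leading byte 0xE5 = 11100101 → 3-byte char #8 = E5 90 87.
Offset 26: leading byte 0xC5 = 11000101 → 2-byte char #9 = C5 BB.
Offset 28: leading byte 0xF0 = 11110000 → 4-byte char #10 = F0 90 90 8C.
Leading byte 0xF0 = 11110000 matches 11110xxx → 4-byte sequence.
Byte 1: 0xF0 = 11110000, payload 000 (3 bits).
Byte 2: 0x90 = 10010000 (10xxxxxx ✓), payload 010000.
Byte 3: 0x90 = 10010000 (10xxxxxx ✓), payload 010000.
Byte 4: 0x8C = 10001100 (10xxxxxx ✓), payload 001100.
Concatenate: 000010000010000001100 = 0x1040C (21 bits → U+1040C).

U+1040C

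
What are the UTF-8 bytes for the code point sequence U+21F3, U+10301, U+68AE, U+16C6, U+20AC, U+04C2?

E2 87 B3 F0 90 8C 81 E6 A2 AE E1 9B 86 E2 82 AC D3 82

U+21F3: 3-byte form → E2 87 B3.
U+10301: 4-byte form → F0 90 8C 81.
U+68AE: 3-byte form → E6 A2 AE.
U+16C6: 3-byte form → E1 9B 86.
U+20AC: 3-byte form → E2 82 AC.
U+04C2: 2-byte form → D3 82.
Concatenated (18 bytes): E2 87 B3 F0 90 8C 81 E6 A2 AE E1 9B 86 E2 82 AC D3 82.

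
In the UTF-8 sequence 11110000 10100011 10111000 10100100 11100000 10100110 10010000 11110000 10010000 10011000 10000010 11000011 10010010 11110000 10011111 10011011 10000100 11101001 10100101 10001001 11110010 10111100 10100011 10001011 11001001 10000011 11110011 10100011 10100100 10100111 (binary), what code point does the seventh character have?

U+BC8CB

Offset 0: leading byte 0xF0 = 11110000 → 4-byte char #1 = F0 A3 B8 A4.
Offset 4: leading byte 0xE0 = 11100000 → 3-byte char #2 = E0 A6 90.
Offset 7: leading byte 0xF0 = 11110000 → 4-byte char #3 = F0 90 98 82.
Offset 11: leading byte 0xC3 = 11000011 → 2-byte char #4 = C3 92.
Offset 13: leading byte 0xF0 = 11110000 → 4-byte char #5 = F0 9F 9B 84.
Offset 17: leading byte 0xE9 = 11101001 → 3-byte char #6 = E9 A5 89.
Offset 20: leading byte 0xF2 = 11110010 → 4-byte char #7 = F2 BC A3 8B.
Leading byte 0xF2 = 11110010 matches 11110xxx → 4-byte sequence.
Byte 1: 0xF2 = 11110010, payload 010 (3 bits).
Byte 2: 0xBC = 10111100 (10xxxxxx ✓), payload 111100.
Byte 3: 0xA3 = 10100011 (10xxxxxx ✓), payload 100011.
Byte 4: 0x8B = 10001011 (10xxxxxx ✓), payload 001011.
Concatenate: 010111100100011001011 = 0xBC8CB (21 bits → U+BC8CB).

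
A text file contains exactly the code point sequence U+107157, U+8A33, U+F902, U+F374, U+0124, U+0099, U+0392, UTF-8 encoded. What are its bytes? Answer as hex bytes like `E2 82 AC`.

U+107157: 4-byte form → F4 87 85 97.
U+8A33: 3-byte form → E8 A8 B3.
U+F902: 3-byte form → EF A4 82.
U+F374: 3-byte form → EF 8D B4.
U+0124: 2-byte form → C4 A4.
U+0099: 2-byte form → C2 99.
U+0392: 2-byte form → CE 92.
Concatenated (19 bytes): F4 87 85 97 E8 A8 B3 EF A4 82 EF 8D B4 C4 A4 C2 99 CE 92.

F4 87 85 97 E8 A8 B3 EF A4 82 EF 8D B4 C4 A4 C2 99 CE 92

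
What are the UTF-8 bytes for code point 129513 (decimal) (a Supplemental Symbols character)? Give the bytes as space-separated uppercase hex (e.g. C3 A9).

U+1F9E9 = 0x1F9E9 = 129513 decimal. In range U+10000–U+10FFFF → 4-byte form: 11110xxx 10xxxxxx 10xxxxxx 10xxxxxx.
Binary (21 bits): 000011111100111101001.
Split 3+6+6+6: 000 | 011111 | 100111 | 101001.
Byte 1: 11110000 = 0xF0.
Byte 2: 10011111 = 0x9F.
Byte 3: 10100111 = 0xA7.
Byte 4: 10101001 = 0xA9.

F0 9F A7 A9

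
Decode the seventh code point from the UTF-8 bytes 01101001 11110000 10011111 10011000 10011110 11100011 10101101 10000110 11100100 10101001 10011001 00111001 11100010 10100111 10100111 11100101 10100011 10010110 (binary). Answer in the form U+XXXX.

Offset 0: leading byte 0x69 = 01101001 → 1-byte char #1 = 69.
Offset 1: leading byte 0xF0 = 11110000 → 4-byte char #2 = F0 9F 98 9E.
Offset 5: leading byte 0xE3 = 11100011 → 3-byte char #3 = E3 AD 86.
Offset 8: leading byte 0xE4 = 11100100 → 3-byte char #4 = E4 A9 99.
Offset 11: leading byte 0x39 = 00111001 → 1-byte char #5 = 39.
Offset 12: leading byte 0xE2 = 11100010 → 3-byte char #6 = E2 A7 A7.
Offset 15: leading byte 0xE5 = 11100101 → 3-byte char #7 = E5 A3 96.
Leading byte 0xE5 = 11100101 matches 1110xxxx → 3-byte sequence.
Byte 1: 0xE5 = 11100101, payload 0101 (4 bits).
Byte 2: 0xA3 = 10100011 (10xxxxxx ✓), payload 100011.
Byte 3: 0x96 = 10010110 (10xxxxxx ✓), payload 010110.
Concatenate: 0101100011010110 = 0x58D6 (16 bits → U+58D6).

U+58D6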